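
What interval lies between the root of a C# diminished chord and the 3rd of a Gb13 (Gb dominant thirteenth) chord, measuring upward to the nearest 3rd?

The root of C# diminished is C#; the 3rd of Gb13 (Gb dominant thirteenth) is Bb.
7 letter names make it a seventh; at 9 semitones (a whole step narrower than major) the quality is diminished.

diminished 7th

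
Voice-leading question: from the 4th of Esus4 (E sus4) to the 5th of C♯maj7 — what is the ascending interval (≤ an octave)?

The 4th of Esus4 (E sus4) is A; the 5th of C♯maj7 is G♯.
A up to G♯ spans 7 letter names and 11 semitones — a major seventh.

major seventh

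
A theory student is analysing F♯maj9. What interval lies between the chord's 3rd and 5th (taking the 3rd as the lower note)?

The chord tones of F♯maj9 (F♯ major ninth) are F♯ A♯ C♯ E♯ G♯.
So we need the interval from A♯ up to C♯.
3 letter names make it a third; at 3 semitones (a half step narrower than major) the quality is minor.

m3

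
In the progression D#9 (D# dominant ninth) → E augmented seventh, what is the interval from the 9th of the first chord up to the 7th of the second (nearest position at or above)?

diminished seventh

The 9th of D#9 (D# dominant ninth) is E#; the 7th of E augmented seventh is D.
From E# to D: 9 semitones over a seventh = diminished.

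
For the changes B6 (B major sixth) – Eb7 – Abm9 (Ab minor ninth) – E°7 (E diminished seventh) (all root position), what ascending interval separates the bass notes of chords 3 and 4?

A5

The roots are Ab and E.
Ab up to E is 8 semitones, a half step wider than a perfect fifth, so the interval is augmented.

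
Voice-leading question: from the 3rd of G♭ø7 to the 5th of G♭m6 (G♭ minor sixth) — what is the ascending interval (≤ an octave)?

major 3rd

The 3rd of G♭ø7 is B𝄫; the 5th of G♭m6 (G♭ minor sixth) is D♭.
B𝄫 up to D♭ spans 3 letter names and 4 semitones — a major third.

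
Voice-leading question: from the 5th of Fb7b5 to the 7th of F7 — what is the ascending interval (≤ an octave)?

augmented third

Fb7b5 has Cbb as its 5th, and F7 has Eb as its 7th.
Cbb up to Eb is 5 semitones, a half step wider than a major third, so the interval is augmented.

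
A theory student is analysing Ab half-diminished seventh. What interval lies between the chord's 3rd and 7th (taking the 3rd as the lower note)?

P5

Spelling the chord: Ab Cb Ebb Gb.
So we need the interval from Cb up to Gb.
Counting 5 letters and 7 half steps from Cb gives a perfect fifth.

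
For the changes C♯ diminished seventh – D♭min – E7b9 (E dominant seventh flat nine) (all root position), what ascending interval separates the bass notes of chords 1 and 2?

The roots are C♯ and D♭.
From C♯ to D♭: 0 semitones over a second = diminished.

diminished second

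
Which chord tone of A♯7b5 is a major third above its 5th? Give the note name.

G#

The chord tones of A♯7b5 are A♯, C𝄪, E, G♯.
The 5th is E. A major third above E is G♯.
G♯ is the chord's 7th.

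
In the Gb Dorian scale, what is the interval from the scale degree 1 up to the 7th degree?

minor 7th

Spelling the Gb Dorian scale: Gb Ab Bbb Cb Db Eb Fb.
The scale degree 1 is Gb and the 7th scale degree is Fb.
Gb up to Fb is 10 semitones, a half step narrower than a major seventh, so the interval is minor.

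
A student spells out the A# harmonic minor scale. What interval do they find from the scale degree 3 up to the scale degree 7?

augmented fifth

A# harmonic minor: A# B# C# D# E# F# G##.
Scale degree 3 = C#; 7th degree = G##.
5 letter names make it a fifth; at 8 semitones (a half step wider than perfect) the quality is augmented.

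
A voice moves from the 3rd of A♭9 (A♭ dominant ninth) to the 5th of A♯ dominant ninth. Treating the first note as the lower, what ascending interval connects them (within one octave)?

A3

A♭9 (A♭ dominant ninth) has C as its 3rd, and A♯ dominant ninth has E♯ as its 5th.
3 letter names make it a third; at 5 semitones (a half step wider than major) the quality is augmented.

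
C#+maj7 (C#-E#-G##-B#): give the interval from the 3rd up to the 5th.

That puts E# below G##.
From E# to G## is 4 semitones, exactly the major third.

major third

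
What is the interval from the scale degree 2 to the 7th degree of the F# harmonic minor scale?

The scale runs F# G# A B C# D E#.
The scale degree 2 is G# and the scale degree 7 is E#.
G# up to E# spans 6 letter names and 9 semitones — a major sixth.

major 6th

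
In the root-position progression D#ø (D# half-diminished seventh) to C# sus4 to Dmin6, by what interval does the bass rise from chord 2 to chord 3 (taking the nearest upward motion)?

minor second

The roots are C# and D.
From C# to D: 1 semitone over a second = minor.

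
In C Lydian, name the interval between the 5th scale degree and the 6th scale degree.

major second

C lydian: C D E F♯ G A B.
The 5th scale degree is G and the degree 6 is A.
G up to A spans 2 letter names and 2 semitones — a major second.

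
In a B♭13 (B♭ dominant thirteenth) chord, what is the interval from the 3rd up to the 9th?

Spelling the chord: B♭, D, F, A♭, C, G.
That puts D below C.
7 letter names make it a seventh; at 10 semitones (a half step narrower than major) the quality is minor.

minor seventh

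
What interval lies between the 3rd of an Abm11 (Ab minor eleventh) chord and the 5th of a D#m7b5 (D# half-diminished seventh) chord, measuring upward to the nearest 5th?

The 3rd of Abm11 (Ab minor eleventh) is Cb; the 5th of D#m7b5 (D# half-diminished seventh) is A.
Cb up to A is 10 semitones, a half step wider than a major sixth, so the interval is augmented.

A6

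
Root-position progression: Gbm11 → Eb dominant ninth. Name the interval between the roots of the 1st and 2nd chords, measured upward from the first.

M6

The roots are Gb and Eb.
Gb up to Eb spans 6 letter names and 9 semitones — a major sixth.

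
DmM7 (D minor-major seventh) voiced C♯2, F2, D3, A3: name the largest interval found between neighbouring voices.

major sixth

Adjacent intervals: C♯2→F2 = diminished fourth; F2→D3 = major sixth; D3→A3 = perfect fifth.
The largest is F2 to D3, a major sixth (9 semitones).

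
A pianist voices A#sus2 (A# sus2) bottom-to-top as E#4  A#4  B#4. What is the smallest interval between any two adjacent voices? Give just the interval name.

Adjacent intervals: E#4→A#4 = perfect fourth; A#4→B#4 = major second.
The smallest is A#4 to B#4, a major second (2 semitones).

major 2nd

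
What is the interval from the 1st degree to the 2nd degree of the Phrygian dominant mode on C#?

C# phrygian dominant: C# D E# F# G# A B.
The 1st degree is C# and the degree 2 is D.
C# up to D is 1 semitone, a half step narrower than a major second, so the interval is minor.

minor second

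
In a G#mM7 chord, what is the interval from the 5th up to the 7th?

major 3rd

Spelling the chord: G#-B-D#-F##.
5th = D#; 7th = F##.
From D# to F## is 4 semitones, exactly the major third.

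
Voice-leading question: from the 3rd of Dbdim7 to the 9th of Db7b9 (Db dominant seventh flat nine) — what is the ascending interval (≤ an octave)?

minor 7th

Dbdim7 has Fb as its 3rd, and Db7b9 (Db dominant seventh flat nine) has Ebb as its 9th.
Fb up to Ebb is 10 semitones, a half step narrower than a major seventh, so the interval is minor.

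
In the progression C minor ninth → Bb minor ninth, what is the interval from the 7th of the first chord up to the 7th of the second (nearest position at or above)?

m7

The 7th of C minor ninth is Bb; the 7th of Bb minor ninth is Ab.
7 letter names make it a seventh; at 10 semitones (a half step narrower than major) the quality is minor.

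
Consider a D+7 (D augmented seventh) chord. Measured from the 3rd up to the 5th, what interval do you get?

major 3rd

The chord tones of D7#5 (D augmented seventh) are D F# A# C.
So we need the interval from F# up to A#.
F# up to A# spans 3 letter names and 4 semitones — a major third.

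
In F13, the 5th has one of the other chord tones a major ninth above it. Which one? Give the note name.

The chord tones of F13 (F dominant thirteenth) are F–A–C–Eb–G–D.
The 5th is C. A major ninth above C is D.
D is the chord's 13th.

D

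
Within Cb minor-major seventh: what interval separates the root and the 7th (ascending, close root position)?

Spelling the chord: Cb Ebb Gb Bb.
That puts Cb below Bb.
From Cb to Bb is 11 semitones, exactly the major seventh.

major seventh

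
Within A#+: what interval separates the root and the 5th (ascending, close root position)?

augmented fifth

The chord tones of A# augmented are A# C## E##.
So we need the interval from A# up to E##.
5 letter names make it a fifth; at 8 semitones (a half step wider than perfect) the quality is augmented.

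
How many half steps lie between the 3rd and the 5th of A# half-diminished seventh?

3

A#ø is spelled A#-C#-E-G#.
C# to E is a minor third: 3 semitones.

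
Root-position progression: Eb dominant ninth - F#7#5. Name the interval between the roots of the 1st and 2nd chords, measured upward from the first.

augmented second

The roots are Eb and F#.
Eb up to F# is 3 semitones, a half step wider than a major second, so the interval is augmented.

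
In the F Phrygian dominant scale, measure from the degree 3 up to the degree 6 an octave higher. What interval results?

diminished eleventh

Spelling the F Phrygian dominant scale: F Gb A Bb C Db Eb.
Degree 3 = A; 6th degree (up an octave) = Db.
A up to Db is 16 semitones, a half step narrower than a perfect eleventh, so the interval is diminished.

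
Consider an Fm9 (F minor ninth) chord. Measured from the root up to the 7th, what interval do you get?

The chord tones of Fm9 (F minor ninth) are F, A♭, C, E♭, G.
That puts F below E♭.
From F to E♭: 10 semitones over a seventh = minor.

minor 7th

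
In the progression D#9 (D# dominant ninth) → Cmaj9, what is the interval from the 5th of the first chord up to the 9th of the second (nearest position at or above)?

diminished fourth

The 5th of D#9 (D# dominant ninth) is A#; the 9th of Cmaj9 is D.
4 letter names make it a fourth; at 4 semitones (a half step narrower than perfect) the quality is diminished.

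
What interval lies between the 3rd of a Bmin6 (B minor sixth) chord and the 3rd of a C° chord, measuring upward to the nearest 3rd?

Bmin6 (B minor sixth) has D as its 3rd, and C° has Eb as its 3rd.
From D to Eb: 1 semitone over a second = minor.

m2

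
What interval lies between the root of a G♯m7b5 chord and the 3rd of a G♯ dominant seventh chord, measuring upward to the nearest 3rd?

G♯m7b5 has G♯ as its root, and G♯ dominant seventh has B♯ as its 3rd.
From G♯ to B♯ is 4 semitones, exactly the major third.

major 3rd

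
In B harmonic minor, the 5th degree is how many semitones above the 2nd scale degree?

5

The scale is B C♯ D E F♯ G A♯.
C♯ up to F♯ is a perfect fourth — 5 semitones.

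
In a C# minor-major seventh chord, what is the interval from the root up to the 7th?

Spelling the chord: C# E G# B#.
That puts C# below B#.
From C# to B# is 11 semitones, exactly the major seventh.

major seventh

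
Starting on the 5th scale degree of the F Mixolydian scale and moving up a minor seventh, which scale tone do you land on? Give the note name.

The scale is F G A Bb C D Eb.
The 5th scale degree is C; a minor seventh above that is Bb — scale degree 4.

Bb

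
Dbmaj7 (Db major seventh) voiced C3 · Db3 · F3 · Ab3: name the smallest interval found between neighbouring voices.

minor 2nd

Adjacent intervals: C3→Db3 = minor second; Db3→F3 = major third; F3→Ab3 = minor third.
The smallest is C3 to Db3, a minor second (1 semitone).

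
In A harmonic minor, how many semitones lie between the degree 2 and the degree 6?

The scale is A B C D E F G#.
B up to F is a diminished fifth — 6 semitones.

6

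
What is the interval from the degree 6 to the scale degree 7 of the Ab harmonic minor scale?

Spelling the Ab harmonic minor scale: Ab Bb Cb Db Eb Fb G.
That puts Fb below G.
From Fb to G: 3 semitones over a second = augmented.

augmented second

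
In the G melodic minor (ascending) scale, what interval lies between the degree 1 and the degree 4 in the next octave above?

perfect eleventh

G melodic minor: G A Bb C D E F#.
Degree 1 = G; 4th scale degree (up an octave) = C.
G up to C spans 11 letter names and 17 semitones — a perfect eleventh.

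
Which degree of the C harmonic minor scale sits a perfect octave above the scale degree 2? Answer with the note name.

D

The scale is C D E♭ F G A♭ B.
The scale degree 2 is D; a perfect octave above that is D — scale degree 2.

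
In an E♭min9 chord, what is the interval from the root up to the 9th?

The chord tones of E♭min9 (E♭ minor ninth) are E♭–G♭–B♭–D♭–F.
The root is E♭ and the 9th is F.
Counting 9 letters and 14 half steps from E♭ gives a major ninth.

major ninth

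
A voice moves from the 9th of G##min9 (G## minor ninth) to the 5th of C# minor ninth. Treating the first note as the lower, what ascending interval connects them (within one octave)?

The 9th of G##min9 (G## minor ninth) is A##; the 5th of C# minor ninth is G#.
7 letter names make it a seventh; at 9 semitones (a whole step narrower than major) the quality is diminished.

diminished seventh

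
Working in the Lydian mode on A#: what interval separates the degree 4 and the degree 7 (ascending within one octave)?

The scale runs A# B# C## D## E# F## G##.
Degree 4 = D##; 7th scale degree = G##.
D## up to G## spans 4 letter names and 5 semitones — a perfect fourth.

perfect 4th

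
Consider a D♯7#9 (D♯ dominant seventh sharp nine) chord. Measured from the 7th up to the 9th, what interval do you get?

D♯7#9 (D♯ dominant seventh sharp nine) is spelled D♯ F𝄪 A♯ C♯ E𝄪.
That puts C♯ below E𝄪.
3 letter names make it a third; at 5 semitones (a half step wider than major) the quality is augmented.

augmented 3rd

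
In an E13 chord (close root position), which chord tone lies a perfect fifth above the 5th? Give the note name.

The chord tones of E dominant thirteenth are E–G#–B–D–F#–C#.
The 5th is B. A perfect fifth above B is F#.
F# is the chord's 9th.

F#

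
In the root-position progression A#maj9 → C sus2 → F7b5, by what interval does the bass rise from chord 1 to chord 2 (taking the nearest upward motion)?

diminished third

The roots are A# and C.
3 letter names make it a third; at 2 semitones (a whole step narrower than major) the quality is diminished.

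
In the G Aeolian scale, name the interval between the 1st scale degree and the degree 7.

minor seventh

Spelling the G Aeolian scale: G A B♭ C D E♭ F.
1st scale degree = G; 7th degree = F.
7 letter names make it a seventh; at 10 semitones (a half step narrower than major) the quality is minor.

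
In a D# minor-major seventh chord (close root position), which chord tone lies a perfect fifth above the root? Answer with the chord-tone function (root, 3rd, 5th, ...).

5th

D#mM7: D#-F#-A#-C##.
The root is D#. A perfect fifth above D# is A#.
A# is the chord's 5th.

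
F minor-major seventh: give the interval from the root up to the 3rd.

m3

FmM7: F–A♭–C–E.
Root = F; 3rd = A♭.
F up to A♭ is 3 semitones, a half step narrower than a major third, so the interval is minor.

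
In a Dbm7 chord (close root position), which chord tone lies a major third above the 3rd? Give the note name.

Spelling the chord: Db, Fb, Ab, Cb.
The 3rd is Fb. A major third above Fb is Ab.
Ab is the chord's 5th.

Ab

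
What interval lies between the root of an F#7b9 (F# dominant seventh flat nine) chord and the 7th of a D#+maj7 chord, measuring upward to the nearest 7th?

The root of F#7b9 (F# dominant seventh flat nine) is F#; the 7th of D#+maj7 is C##.
From F# to C##: 8 semitones over a fifth = augmented.

A5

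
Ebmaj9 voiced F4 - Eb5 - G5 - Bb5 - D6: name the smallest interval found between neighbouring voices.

Adjacent intervals: F4→Eb5 = minor seventh; Eb5→G5 = major third; G5→Bb5 = minor third; Bb5→D6 = major third.
The smallest is G5 to Bb5, a minor third (3 semitones).

minor 3rd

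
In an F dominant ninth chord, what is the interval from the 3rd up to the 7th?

The chord tones of F9 are F A C E♭ G.
The 3rd is A and the 7th is E♭.
From A to E♭: 6 semitones over a fifth = diminished.

diminished fifth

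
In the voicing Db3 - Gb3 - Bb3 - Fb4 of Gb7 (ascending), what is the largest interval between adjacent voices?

Adjacent intervals: Db3→Gb3 = perfect fourth; Gb3→Bb3 = major third; Bb3→Fb4 = diminished fifth.
The largest is Bb3 to Fb4, a diminished fifth (6 semitones).

diminished fifth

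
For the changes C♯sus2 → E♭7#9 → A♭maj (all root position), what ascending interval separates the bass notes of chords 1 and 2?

The roots are C♯ and E♭.
C♯ up to E♭ is 2 semitones, a whole step narrower than a major third, so the interval is diminished.

diminished third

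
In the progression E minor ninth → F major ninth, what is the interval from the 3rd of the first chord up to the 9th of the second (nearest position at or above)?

E minor ninth has G as its 3rd, and F major ninth has G as its 9th.
From G to G is 0 semitones, exactly the perfect unison.

perfect 1st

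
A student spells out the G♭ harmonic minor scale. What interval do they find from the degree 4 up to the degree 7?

augmented fourth

G♭ harmonic minor: G♭ A♭ B𝄫 C♭ D♭ E𝄫 F.
That puts C♭ below F.
4 letter names make it a fourth; at 6 semitones (a half step wider than perfect) the quality is augmented.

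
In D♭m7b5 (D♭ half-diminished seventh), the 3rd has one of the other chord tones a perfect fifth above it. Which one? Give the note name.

Cb

Spelling the chord: D♭–F♭–A𝄫–C♭.
The 3rd is F♭. A perfect fifth above F♭ is C♭.
C♭ is the chord's 7th.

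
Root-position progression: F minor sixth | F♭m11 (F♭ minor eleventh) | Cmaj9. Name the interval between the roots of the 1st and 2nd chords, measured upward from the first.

The roots are F and F♭.
F up to F♭ is 11 semitones, a half step narrower than a perfect octave, so the interval is diminished.

d8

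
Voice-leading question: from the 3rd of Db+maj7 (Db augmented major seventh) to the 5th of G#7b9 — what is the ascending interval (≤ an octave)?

augmented 6th

The 3rd of Db+maj7 (Db augmented major seventh) is F; the 5th of G#7b9 is D#.
From F to D#: 10 semitones over a sixth = augmented.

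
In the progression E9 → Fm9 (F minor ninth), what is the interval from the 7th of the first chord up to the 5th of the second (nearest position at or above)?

minor 7th

E9 has D as its 7th, and Fm9 (F minor ninth) has C as its 5th.
D up to C is 10 semitones, a half step narrower than a major seventh, so the interval is minor.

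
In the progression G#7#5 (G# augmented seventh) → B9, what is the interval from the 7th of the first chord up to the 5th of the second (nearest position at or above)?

perfect unison

The 7th of G#7#5 (G# augmented seventh) is F#; the 5th of B9 is F#.
From F# to F# is 0 semitones, exactly the perfect unison.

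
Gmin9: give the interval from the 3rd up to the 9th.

Gm9 (G minor ninth) is spelled G Bb D F A.
That puts Bb below A.
From Bb to A is 11 semitones, exactly the major seventh.

major seventh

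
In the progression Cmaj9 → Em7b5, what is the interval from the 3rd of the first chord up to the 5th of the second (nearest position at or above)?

The 3rd of Cmaj9 is E; the 5th of Em7b5 is Bb.
5 letter names make it a fifth; at 6 semitones (a half step narrower than perfect) the quality is diminished.

diminished 5th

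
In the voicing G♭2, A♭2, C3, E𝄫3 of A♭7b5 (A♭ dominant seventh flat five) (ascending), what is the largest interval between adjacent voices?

major 3rd

Adjacent intervals: G♭2→A♭2 = major second; A♭2→C3 = major third; C3→E𝄫3 = diminished third.
The largest is A♭2 to C3, a major third (4 semitones).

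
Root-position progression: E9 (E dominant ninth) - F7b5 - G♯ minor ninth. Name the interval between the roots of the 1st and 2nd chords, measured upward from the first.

The roots are E and F.
2 letter names make it a second; at 1 semitone (a half step narrower than major) the quality is minor.

minor second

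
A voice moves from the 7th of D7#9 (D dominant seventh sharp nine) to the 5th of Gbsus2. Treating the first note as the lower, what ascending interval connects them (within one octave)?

D7#9 (D dominant seventh sharp nine) has C as its 7th, and Gbsus2 has Db as its 5th.
From C to Db: 1 semitone over a second = minor.

m2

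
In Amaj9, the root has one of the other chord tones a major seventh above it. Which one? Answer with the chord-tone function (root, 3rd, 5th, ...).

7th

Spelling the chord: A, C#, E, G#, B.
The root is A. A major seventh above A is G#.
G# is the chord's 7th.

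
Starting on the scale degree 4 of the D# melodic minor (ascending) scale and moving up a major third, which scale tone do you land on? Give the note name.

The scale is D# E# F# G# A# B# C##.
The scale degree 4 is G#; a major third above that is B# — scale degree 6.

B#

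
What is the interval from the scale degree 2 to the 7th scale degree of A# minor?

A# natural minor: A# B# C# D# E# F# G#.
So we need the interval from B# up to G#.
B# up to G# is 8 semitones, a half step narrower than a major sixth, so the interval is minor.

minor sixth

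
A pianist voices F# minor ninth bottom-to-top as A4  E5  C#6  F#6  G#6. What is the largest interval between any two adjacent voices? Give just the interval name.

Adjacent intervals: A4→E5 = perfect fifth; E5→C#6 = major sixth; C#6→F#6 = perfect fourth; F#6→G#6 = major second.
The largest is E5 to C#6, a major sixth (9 semitones).

M6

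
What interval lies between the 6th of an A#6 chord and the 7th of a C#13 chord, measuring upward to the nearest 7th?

diminished fourth

The 6th of A#6 is F##; the 7th of C#13 is B.
4 letter names make it a fourth; at 4 semitones (a half step narrower than perfect) the quality is diminished.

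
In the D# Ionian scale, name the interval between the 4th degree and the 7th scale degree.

Spelling the D# Ionian scale: D# E# F## G# A# B# C##.
That puts G# below C##.
4 letter names make it a fourth; at 6 semitones (a half step wider than perfect) the quality is augmented.

A4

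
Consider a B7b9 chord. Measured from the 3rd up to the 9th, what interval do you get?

Spelling the chord: B D# F# A C.
So we need the interval from D# up to C.
From D# to C: 9 semitones over a seventh = diminished.

d7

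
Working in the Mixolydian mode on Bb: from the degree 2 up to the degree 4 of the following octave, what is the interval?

Bb mixolydian: Bb C D Eb F G Ab.
Degree 2 = C; scale degree 4 (up an octave) = Eb.
From C to Eb: 15 semitones over a tenth = minor.

minor 10th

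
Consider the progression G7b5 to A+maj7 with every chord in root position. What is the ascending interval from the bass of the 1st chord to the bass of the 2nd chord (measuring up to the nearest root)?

The roots are G and A.
From G to A is 2 semitones, exactly the major second.

major 2nd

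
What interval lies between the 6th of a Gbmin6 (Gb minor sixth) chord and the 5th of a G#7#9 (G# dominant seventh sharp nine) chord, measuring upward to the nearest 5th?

Gbmin6 (Gb minor sixth) has Eb as its 6th, and G#7#9 (G# dominant seventh sharp nine) has D# as its 5th.
Eb up to D# is 12 semitones, a half step wider than a major seventh, so the interval is augmented.

augmented seventh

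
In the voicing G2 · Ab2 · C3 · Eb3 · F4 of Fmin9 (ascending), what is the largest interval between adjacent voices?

major ninth

Adjacent intervals: G2→Ab2 = minor second; Ab2→C3 = major third; C3→Eb3 = minor third; Eb3→F4 = major ninth.
The largest is Eb3 to F4, a major ninth (14 semitones).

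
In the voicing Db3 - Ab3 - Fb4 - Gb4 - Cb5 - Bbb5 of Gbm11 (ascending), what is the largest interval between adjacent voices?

minor 7th

Adjacent intervals: Db3→Ab3 = perfect fifth; Ab3→Fb4 = minor sixth; Fb4→Gb4 = major second; Gb4→Cb5 = perfect fourth; Cb5→Bbb5 = minor seventh.
The largest is Cb5 to Bbb5, a minor seventh (10 semitones).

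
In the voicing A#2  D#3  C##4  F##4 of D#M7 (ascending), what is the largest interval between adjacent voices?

major seventh

Adjacent intervals: A#2→D#3 = perfect fourth; D#3→C##4 = major seventh; C##4→F##4 = perfect fourth.
The largest is D#3 to C##4, a major seventh (11 semitones).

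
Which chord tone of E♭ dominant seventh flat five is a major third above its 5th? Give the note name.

Db

Spelling the chord: E♭ G B𝄫 D♭.
The 5th is B𝄫. A major third above B𝄫 is D♭.
D♭ is the chord's 7th.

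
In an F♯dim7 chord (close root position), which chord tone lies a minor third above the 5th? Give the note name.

Eb

Spelling the chord: F♯, A, C, E♭.
The 5th is C. A minor third above C is E♭.
E♭ is the chord's 7th.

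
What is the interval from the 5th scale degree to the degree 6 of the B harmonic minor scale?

The scale runs B C# D E F# G A#.
5th scale degree = F#; 6th scale degree = G.
2 letter names make it a second; at 1 semitone (a half step narrower than major) the quality is minor.

m2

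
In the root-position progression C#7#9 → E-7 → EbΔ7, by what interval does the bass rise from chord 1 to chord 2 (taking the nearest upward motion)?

m3

The roots are C# and E.
C# up to E is 3 semitones, a half step narrower than a major third, so the interval is minor.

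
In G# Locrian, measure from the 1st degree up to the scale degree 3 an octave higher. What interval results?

Spelling G# Locrian: G# A B C# D E F#.
1st degree = G#; 3rd scale degree (up an octave) = B.
10 letter names make it a tenth; at 15 semitones (a half step narrower than major) the quality is minor.

minor 10th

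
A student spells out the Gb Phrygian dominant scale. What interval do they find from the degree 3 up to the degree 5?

minor third

The scale runs Gb Abb Bb Cb Db Ebb Fb.
Degree 3 = Bb; 5th scale degree = Db.
Bb up to Db is 3 semitones, a half step narrower than a major third, so the interval is minor.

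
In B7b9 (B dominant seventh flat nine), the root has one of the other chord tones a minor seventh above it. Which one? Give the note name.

B dominant seventh flat nine is spelled B–D#–F#–A–C.
The root is B. A minor seventh above B is A.
A is the chord's 7th.

A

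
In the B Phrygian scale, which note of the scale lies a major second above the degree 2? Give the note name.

The scale is B C D E F# G A.
The degree 2 is C; a major second above that is D — scale degree 3.

D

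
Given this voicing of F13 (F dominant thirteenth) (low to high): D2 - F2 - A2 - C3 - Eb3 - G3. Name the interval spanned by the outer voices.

perfect 11th

The outer voices are D2 and G3.
D up to G spans 11 letter names and 17 semitones — a perfect eleventh.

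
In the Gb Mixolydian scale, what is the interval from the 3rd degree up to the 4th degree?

m2

The scale runs Gb Ab Bb Cb Db Eb Fb.
The 3rd degree is Bb and the 4th degree is Cb.
2 letter names make it a second; at 1 semitone (a half step narrower than major) the quality is minor.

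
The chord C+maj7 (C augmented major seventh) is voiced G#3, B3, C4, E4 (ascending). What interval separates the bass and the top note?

minor 6th

The outer voices are G#3 and E4.
6 letter names make it a sixth; at 8 semitones (a half step narrower than major) the quality is minor.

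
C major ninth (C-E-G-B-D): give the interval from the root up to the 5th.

perfect 5th

That puts C below G.
From C to G is 7 semitones, exactly the perfect fifth.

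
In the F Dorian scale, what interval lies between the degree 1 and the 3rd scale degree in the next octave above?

The scale runs F G A♭ B♭ C D E♭.
So we need the interval from F up to A♭.
F up to A♭ is 15 semitones, a half step narrower than a major tenth, so the interval is minor.

minor tenth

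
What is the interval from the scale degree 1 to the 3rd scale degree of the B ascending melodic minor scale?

minor third

The scale runs B C# D E F# G# A#.
That puts B below D.
B up to D is 3 semitones, a half step narrower than a major third, so the interval is minor.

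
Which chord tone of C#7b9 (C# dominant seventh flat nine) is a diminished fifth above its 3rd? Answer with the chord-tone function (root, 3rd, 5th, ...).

7th

Spelling the chord: C# E# G# B D.
The 3rd is E#. A diminished fifth above E# is B.
B is the chord's 7th.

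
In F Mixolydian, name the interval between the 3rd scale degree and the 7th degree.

F mixolydian: F G A Bb C D Eb.
That puts A below Eb.
From A to Eb: 6 semitones over a fifth = diminished.

diminished fifth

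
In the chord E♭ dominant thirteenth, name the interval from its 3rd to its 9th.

E♭13 (E♭ dominant thirteenth): E♭ G B♭ D♭ F C.
So we need the interval from G up to F.
7 letter names make it a seventh; at 10 semitones (a half step narrower than major) the quality is minor.

minor 7th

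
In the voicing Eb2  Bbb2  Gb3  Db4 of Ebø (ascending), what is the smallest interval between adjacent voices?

Adjacent intervals: Eb2→Bbb2 = diminished fifth; Bbb2→Gb3 = major sixth; Gb3→Db4 = perfect fifth.
The smallest is Eb2 to Bbb2, a diminished fifth (6 semitones).

diminished 5th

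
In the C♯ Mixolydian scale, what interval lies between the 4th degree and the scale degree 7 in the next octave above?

C♯ mixolydian: C♯ D♯ E♯ F♯ G♯ A♯ B.
4th degree = F♯; 7th scale degree (up an octave) = B.
Counting 11 letters and 17 half steps from F♯ gives a perfect eleventh.

perfect 11th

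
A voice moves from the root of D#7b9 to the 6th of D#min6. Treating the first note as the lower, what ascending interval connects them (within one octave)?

D#7b9 has D# as its root, and D#min6 has B# as its 6th.
D# up to B# spans 6 letter names and 9 semitones — a major sixth.

major sixth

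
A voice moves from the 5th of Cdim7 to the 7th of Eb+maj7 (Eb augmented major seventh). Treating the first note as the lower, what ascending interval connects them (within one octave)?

A5

The 5th of Cdim7 is Gb; the 7th of Eb+maj7 (Eb augmented major seventh) is D.
From Gb to D: 8 semitones over a fifth = augmented.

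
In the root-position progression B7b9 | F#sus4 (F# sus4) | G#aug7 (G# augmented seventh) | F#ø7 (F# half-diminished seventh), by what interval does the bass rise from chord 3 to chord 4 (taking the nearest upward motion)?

minor seventh

The roots are G# and F#.
7 letter names make it a seventh; at 10 semitones (a half step narrower than major) the quality is minor.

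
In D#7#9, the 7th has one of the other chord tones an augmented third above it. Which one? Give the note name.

D#7#9: D#, F##, A#, C#, E##.
The 7th is C#. An augmented third above C# is E##.
E## is the chord's 9th.

E##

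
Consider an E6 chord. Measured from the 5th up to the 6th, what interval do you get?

M2

Spelling the chord: E, G#, B, C#.
That puts B below C#.
B up to C# spans 2 letter names and 2 semitones — a major second.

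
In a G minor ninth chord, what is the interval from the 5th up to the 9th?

Gmin9 (G minor ninth) is spelled G, B♭, D, F, A.
That puts D below A.
D up to A spans 5 letter names and 7 semitones — a perfect fifth.

perfect 5th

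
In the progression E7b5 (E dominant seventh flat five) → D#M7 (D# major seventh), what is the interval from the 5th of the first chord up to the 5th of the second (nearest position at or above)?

augmented 7th

E7b5 (E dominant seventh flat five) has Bb as its 5th, and D#M7 (D# major seventh) has A# as its 5th.
From Bb to A#: 12 semitones over a seventh = augmented.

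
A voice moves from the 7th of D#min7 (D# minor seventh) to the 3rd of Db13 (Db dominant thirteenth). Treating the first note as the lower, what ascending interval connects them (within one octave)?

diminished 4th

D#min7 (D# minor seventh) has C# as its 7th, and Db13 (Db dominant thirteenth) has F as its 3rd.
4 letter names make it a fourth; at 4 semitones (a half step narrower than perfect) the quality is diminished.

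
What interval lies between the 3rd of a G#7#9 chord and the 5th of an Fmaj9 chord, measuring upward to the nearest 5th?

G#7#9 has B# as its 3rd, and Fmaj9 has C as its 5th.
B# up to C is 0 semitones, a whole step narrower than a major second, so the interval is diminished.

diminished second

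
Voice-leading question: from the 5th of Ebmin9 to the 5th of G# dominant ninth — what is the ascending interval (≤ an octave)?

The 5th of Ebmin9 is Bb; the 5th of G# dominant ninth is D#.
From Bb to D#: 5 semitones over a third = augmented.

augmented 3rd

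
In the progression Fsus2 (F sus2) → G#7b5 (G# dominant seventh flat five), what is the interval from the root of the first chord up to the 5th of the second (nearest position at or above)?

M6

Fsus2 (F sus2) has F as its root, and G#7b5 (G# dominant seventh flat five) has D as its 5th.
From F to D is 9 semitones, exactly the major sixth.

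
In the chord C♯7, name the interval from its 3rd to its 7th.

C♯7 (C♯ dominant seventh) is spelled C♯-E♯-G♯-B.
3rd = E♯; 7th = B.
From E♯ to B: 6 semitones over a fifth = diminished.
This 3–7 tritone is the characteristic tension at the heart of the dominant sound.

diminished 5th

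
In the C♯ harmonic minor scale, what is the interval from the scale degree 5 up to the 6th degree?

minor second

The scale runs C♯ D♯ E F♯ G♯ A B♯.
Scale degree 5 = G♯; degree 6 = A.
From G♯ to A: 1 semitone over a second = minor.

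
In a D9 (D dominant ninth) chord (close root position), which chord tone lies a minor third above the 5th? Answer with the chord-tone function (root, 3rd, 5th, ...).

7th

The chord tones of D9 are D–F♯–A–C–E.
The 5th is A. A minor third above A is C.
C is the chord's 7th.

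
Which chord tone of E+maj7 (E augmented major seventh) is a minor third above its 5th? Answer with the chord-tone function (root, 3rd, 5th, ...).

E+maj7 (E augmented major seventh) is spelled E–G♯–B♯–D♯.
The 5th is B♯. A minor third above B♯ is D♯.
D♯ is the chord's 7th.

7th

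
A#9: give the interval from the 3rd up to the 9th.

minor seventh

Spelling the chord: A# C## E# G# B#.
The 3rd is C## and the 9th is B#.
C## up to B# is 10 semitones, a half step narrower than a major seventh, so the interval is minor.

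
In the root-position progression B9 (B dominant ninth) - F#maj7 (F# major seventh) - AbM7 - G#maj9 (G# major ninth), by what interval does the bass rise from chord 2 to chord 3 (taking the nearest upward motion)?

The roots are F# and Ab.
From F# to Ab: 2 semitones over a third = diminished.

d3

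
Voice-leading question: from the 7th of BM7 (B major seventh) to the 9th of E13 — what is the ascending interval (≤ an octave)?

minor sixth

The 7th of BM7 (B major seventh) is A#; the 9th of E13 is F#.
A# up to F# is 8 semitones, a half step narrower than a major sixth, so the interval is minor.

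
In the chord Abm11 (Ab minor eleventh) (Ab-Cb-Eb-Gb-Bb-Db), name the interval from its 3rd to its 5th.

major third

So we need the interval from Cb up to Eb.
Counting 3 letters and 4 half steps from Cb gives a major third.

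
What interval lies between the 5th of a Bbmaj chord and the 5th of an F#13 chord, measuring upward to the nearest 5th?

Bbmaj has F as its 5th, and F#13 has C# as its 5th.
F up to C# is 8 semitones, a half step wider than a perfect fifth, so the interval is augmented.

augmented fifth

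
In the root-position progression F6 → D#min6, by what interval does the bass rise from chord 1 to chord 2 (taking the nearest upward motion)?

The roots are F and D#.
From F to D#: 10 semitones over a sixth = augmented.

A6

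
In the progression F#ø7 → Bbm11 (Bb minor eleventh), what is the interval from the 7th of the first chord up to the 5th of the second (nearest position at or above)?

minor second

The 7th of F#ø7 is E; the 5th of Bbm11 (Bb minor eleventh) is F.
2 letter names make it a second; at 1 semitone (a half step narrower than major) the quality is minor.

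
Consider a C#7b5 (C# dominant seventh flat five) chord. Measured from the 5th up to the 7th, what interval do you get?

C#7b5 is spelled C# E# G B.
So we need the interval from G up to B.
Counting 3 letters and 4 half steps from G gives a major third.

major 3rd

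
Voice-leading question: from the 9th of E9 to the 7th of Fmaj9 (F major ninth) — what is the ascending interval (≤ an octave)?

The 9th of E9 is F♯; the 7th of Fmaj9 (F major ninth) is E.
F♯ up to E is 10 semitones, a half step narrower than a major seventh, so the interval is minor.

minor 7th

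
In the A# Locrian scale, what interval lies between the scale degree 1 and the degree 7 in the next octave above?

A# locrian: A# B C# D# E F# G#.
The scale degree 1 is A# and the degree 7 (up an octave) is G#.
A# up to G# is 22 semitones, a half step narrower than a major fourteenth, so the interval is minor.

minor 14th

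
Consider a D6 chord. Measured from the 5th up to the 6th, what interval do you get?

D6 (D major sixth) is spelled D, F#, A, B.
So we need the interval from A up to B.
A up to B spans 2 letter names and 2 semitones — a major second.

M2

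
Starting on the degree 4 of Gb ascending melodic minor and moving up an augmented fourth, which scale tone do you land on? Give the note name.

The scale is Gb Ab Bbb Cb Db Eb F.
The degree 4 is Cb; an augmented fourth above that is F — scale degree 7.

F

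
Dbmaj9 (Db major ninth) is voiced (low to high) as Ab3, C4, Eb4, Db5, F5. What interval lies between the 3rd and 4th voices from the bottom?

minor seventh

Those voices are Eb4 and Db5.
From Eb to Db: 10 semitones over a seventh = minor.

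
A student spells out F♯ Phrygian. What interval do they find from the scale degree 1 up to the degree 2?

minor 2nd

The scale runs F♯ G A B C♯ D E.
The scale degree 1 is F♯ and the 2nd scale degree is G.
2 letter names make it a second; at 1 semitone (a half step narrower than major) the quality is minor.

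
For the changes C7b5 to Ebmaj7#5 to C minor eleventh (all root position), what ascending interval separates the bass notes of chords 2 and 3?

M6

The roots are Eb and C.
Counting 6 letters and 9 half steps from Eb gives a major sixth.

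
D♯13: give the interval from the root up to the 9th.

The chord tones of D♯13 are D♯, F𝄪, A♯, C♯, E♯, B♯.
That puts D♯ below E♯.
Counting 9 letters and 14 half steps from D♯ gives a major ninth.

major ninth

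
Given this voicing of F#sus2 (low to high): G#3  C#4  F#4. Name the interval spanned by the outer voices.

minor 7th

The outer voices are G#3 and F#4.
G# up to F# is 10 semitones, a half step narrower than a major seventh, so the interval is minor.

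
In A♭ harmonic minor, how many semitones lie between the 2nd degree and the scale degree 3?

The scale is A♭ B♭ C♭ D♭ E♭ F♭ G.
B♭ up to C♭ is a minor second — 1 semitone.

1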